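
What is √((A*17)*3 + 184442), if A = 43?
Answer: √186635 ≈ 432.01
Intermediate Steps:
√((A*17)*3 + 184442) = √((43*17)*3 + 184442) = √(731*3 + 184442) = √(2193 + 184442) = √186635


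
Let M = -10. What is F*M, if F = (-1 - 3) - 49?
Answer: 530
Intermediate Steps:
F = -53 (F = -4 - 49 = -53)
F*M = -53*(-10) = 530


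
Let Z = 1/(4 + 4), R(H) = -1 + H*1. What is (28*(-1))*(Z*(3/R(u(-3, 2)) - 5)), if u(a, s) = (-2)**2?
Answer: 14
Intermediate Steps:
u(a, s) = 4
R(H) = -1 + H
Z = 1/8 ≈ 0.12500
(28*(-1))*(Z*(3/R(u(-3, 2)) - 5)) = (28*(-1))*((3/(-1 + 4) - 5)/8) = -7*(3/3 - 5)/2 = -7*(3*(1/3) - 5)/2 = -7*(1 - 5)/2 = -7*(-4)/2 = -28*(-1/2) = 14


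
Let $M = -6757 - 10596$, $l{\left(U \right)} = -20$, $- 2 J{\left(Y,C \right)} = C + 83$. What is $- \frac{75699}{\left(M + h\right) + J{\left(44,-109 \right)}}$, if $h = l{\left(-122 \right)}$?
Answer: $\frac{75699}{17360} \approx 4.3605$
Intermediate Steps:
$J{\left(Y,C \right)} = - \frac{83}{2} - \frac{C}{2}$ ($J{\left(Y,C \right)} = - \frac{C + 83}{2} = - \frac{83 + C}{2} = - \frac{83}{2} - \frac{C}{2}$)
$M = -17353$
$h = -20$
$- \frac{75699}{\left(M + h\right) + J{\left(44,-109 \right)}} = - \frac{75699}{\left(-17353 - 20\right) - -13} = - \frac{75699}{-17373 + \left(- \frac{83}{2} + \frac{109}{2}\right)} = - \frac{75699}{-17373 + 13} = - \frac{75699}{-17360} = \left(-75699\right) \left(- \frac{1}{17360}\right) = \frac{75699}{17360}$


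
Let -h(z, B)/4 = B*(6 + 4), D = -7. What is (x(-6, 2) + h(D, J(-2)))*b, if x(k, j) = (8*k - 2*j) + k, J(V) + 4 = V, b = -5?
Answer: -910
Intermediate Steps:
J(V) = -4 + V
h(z, B) = -40*B (h(z, B) = -4*B*(6 + 4) = -4*B*10 = -40*B)
x(k, j) = -2*j + 9*k (x(k, j) = (-2*j + 8*k) + k = -2*j + 9*k)
(x(-6, 2) + h(D, J(-2)))*b = ((-2*2 + 9*(-6)) - 40*(-4 - 2))*(-5) = ((-4 - 54) - 40*(-6))*(-5) = (-58 + 240)*(-5) = 182*(-5) = -910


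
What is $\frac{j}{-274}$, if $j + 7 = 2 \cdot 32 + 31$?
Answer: $- \frac{44}{137} \approx -0.32117$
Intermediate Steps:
$j = 88$ ($j = -7 + \left(2 \cdot 32 + 31\right) = -7 + \left(64 + 31\right) = -7 + 95 = 88$)
$\frac{j}{-274} = \frac{88}{-274} = 88 \left(- \frac{1}{274}\right) = - \frac{44}{137}$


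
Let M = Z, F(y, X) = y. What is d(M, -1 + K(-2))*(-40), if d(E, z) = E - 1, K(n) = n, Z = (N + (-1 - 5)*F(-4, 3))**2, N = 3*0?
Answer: -23000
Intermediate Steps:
N = 0
Z = 576 (Z = (0 + (-1 - 5)*(-4))**2 = (0 - 6*(-4))**2 = (0 + 24)**2 = 24**2 = 576)
M = 576
d(E, z) = -1 + E
d(M, -1 + K(-2))*(-40) = (-1 + 576)*(-40) = 575*(-40) = -23000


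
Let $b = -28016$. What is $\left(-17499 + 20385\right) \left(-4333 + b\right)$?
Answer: $-93359214$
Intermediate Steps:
$\left(-17499 + 20385\right) \left(-4333 + b\right) = \left(-17499 + 20385\right) \left(-4333 - 28016\right) = 2886 \left(-32349\right) = -93359214$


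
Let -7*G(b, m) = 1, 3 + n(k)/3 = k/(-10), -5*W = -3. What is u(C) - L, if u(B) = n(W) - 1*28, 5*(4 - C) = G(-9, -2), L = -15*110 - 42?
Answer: 82741/50 ≈ 1654.8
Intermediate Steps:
W = ⅗ (W = -⅕*(-3) = ⅗ ≈ 0.60000)
n(k) = -9 - 3*k/10 (n(k) = -9 + 3*(k/(-10)) = -9 + 3*(k*(-⅒)) = -9 + 3*(-k/10) = -9 - 3*k/10)
L = -1692 (L = -1650 - 42 = -1692)
G(b, m) = -⅐ (G(b, m) = -⅐*1 = -⅐)
C = 141/35 (C = 4 - ⅕*(-⅐) = 4 + 1/35 = 141/35 ≈ 4.0286)
u(B) = -1859/50 (u(B) = (-9 - 3/10*⅗) - 1*28 = (-9 - 9/50) - 28 = -459/50 - 28 = -1859/50)
u(C) - L = -1859/50 - 1*(-1692) = -1859/50 + 1692 = 82741/50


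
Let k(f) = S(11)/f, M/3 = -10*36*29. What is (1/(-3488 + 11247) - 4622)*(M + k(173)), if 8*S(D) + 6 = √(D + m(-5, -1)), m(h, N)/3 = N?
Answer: 777255115189971/5369228 - 35862097*√2/5369228 ≈ 1.4476e+8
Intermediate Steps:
m(h, N) = 3*N
M = -31320 (M = 3*(-10*36*29) = 3*(-360*29) = 3*(-10440) = -31320)
S(D) = -¾ + √(-3 + D)/8 (S(D) = -¾ + √(D + 3*(-1))/8 = -¾ + √(D - 3)/8 = -¾ + √(-3 + D)/8)
k(f) = (-¾ + √2/4)/f (k(f) = (-¾ + √(-3 + 11)/8)/f = (-¾ + √8/8)/f = (-¾ + (2*√2)/8)/f = (-¾ + √2/4)/f)
(1/(-3488 + 11247) - 4622)*(M + k(173)) = (1/(-3488 + 11247) - 4622)*(-31320 + (¼)*(-3 + √2)/173) = (1/7759 - 4622)*(-31320 + (¼)*(1/173)*(-3 + √2)) = (1/7759 - 4622)*(-31320 + (-3/692 + √2/692)) = -35862097*(-21673443/692 + √2/692)/7759 = 777255115189971/5369228 - 35862097*√2/5369228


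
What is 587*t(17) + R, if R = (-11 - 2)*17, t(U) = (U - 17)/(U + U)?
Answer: -221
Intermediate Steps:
t(U) = (-17 + U)/(2*U) (t(U) = (-17 + U)/((2*U)) = (-17 + U)*(1/(2*U)) = (-17 + U)/(2*U))
R = -221 (R = -13*17 = -221)
587*t(17) + R = 587*((½)*(-17 + 17)/17) - 221 = 587*((½)*(1/17)*0) - 221 = 587*0 - 221 = 0 - 221 = -221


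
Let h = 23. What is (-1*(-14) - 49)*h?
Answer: -805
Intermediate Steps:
(-1*(-14) - 49)*h = (-1*(-14) - 49)*23 = (14 - 49)*23 = -35*23 = -805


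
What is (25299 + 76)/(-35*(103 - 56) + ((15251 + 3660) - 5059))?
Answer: 25375/12207 ≈ 2.0787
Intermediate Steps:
(25299 + 76)/(-35*(103 - 56) + ((15251 + 3660) - 5059)) = 25375/(-35*47 + (18911 - 5059)) = 25375/(-1645 + 13852) = 25375/12207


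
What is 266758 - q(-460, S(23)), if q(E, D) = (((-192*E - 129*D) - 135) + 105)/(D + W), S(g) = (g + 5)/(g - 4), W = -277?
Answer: 466050676/1745 ≈ 2.6708e+5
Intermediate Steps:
S(g) = (5 + g)/(-4 + g)
q(E, D) = (-30 - 192*E - 129*D)/(-277 + D) (q(E, D) = (((-192*E - 129*D) - 135) + 105)/(D - 277) = ((-135 - 192*E - 129*D) + 105)/(-277 + D) = (-30 - 192*E - 129*D)/(-277 + D))
266758 - q(-460, S(23)) = 266758 - 3*(-10 - 64*(-460) - 43*(5 + 23)/(-4 + 23))/(-277 + (5 + 23)/(-4 + 23)) = 266758 - 3*(-10 + 29440 - 43*28/19)/(-277 + 28/19) = 266758 - 3*(-10 + 29440 - 1204/19)/(-5235/19) = 266758 - 3*(-19)*557966/(5235*19) = 266758 - 1*(-557966/1745) = 266758 + 557966/1745 = 466050676/1745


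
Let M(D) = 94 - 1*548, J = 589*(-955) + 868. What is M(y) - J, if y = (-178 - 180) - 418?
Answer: 561173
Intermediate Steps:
y = -776 (y = -358 - 418 = -776)
J = -561627 (J = -562495 + 868 = -561627)
M(D) = -454 (M(D) = 94 - 548 = -454)
M(y) - J = -454 - 1*(-561627) = -454 + 561627 = 561173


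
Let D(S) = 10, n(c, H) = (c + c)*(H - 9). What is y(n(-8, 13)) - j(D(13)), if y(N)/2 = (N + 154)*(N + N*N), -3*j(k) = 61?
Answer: 2177341/3 ≈ 7.2578e+5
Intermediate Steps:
n(c, H) = 2*c*(-9 + H) (n(c, H) = (2*c)*(-9 + H) = 2*c*(-9 + H))
j(k) = -61/3 (j(k) = -1/3*61 = -61/3)
y(N) = 2*(154 + N)*(N + N**2) (y(N) = 2*((N + 154)*(N + N*N)) = 2*((154 + N)*(N + N**2)) = 2*(154 + N)*(N + N**2))
y(n(-8, 13)) - j(D(13)) = 2*(2*(-8)*(-9 + 13))*(154 + (2*(-8)*(-9 + 13))**2 + 155*(2*(-8)*(-9 + 13))) - 1*(-61/3) = 2*(2*(-8)*4)*(154 + (2*(-8)*4)**2 + 155*(2*(-8)*4)) + 61/3 = 2*(-64)*(154 + (-64)**2 + 155*(-64)) + 61/3 = 2*(-64)*(154 + 4096 - 9920) + 61/3 = 2*(-64)*(-5670) + 61/3 = 725760 + 61/3 = 2177341/3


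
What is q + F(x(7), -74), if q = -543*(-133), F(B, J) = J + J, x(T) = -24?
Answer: 72071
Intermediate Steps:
F(B, J) = 2*J
q = 72219
q + F(x(7), -74) = 72219 + 2*(-74) = 72219 - 148 = 72071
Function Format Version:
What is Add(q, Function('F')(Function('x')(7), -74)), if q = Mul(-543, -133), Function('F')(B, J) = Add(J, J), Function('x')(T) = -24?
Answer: 72071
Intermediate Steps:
Function('F')(B, J) = Mul(2, J)
q = 72219
Add(q, Function('F')(Function('x')(7), -74)) = Add(72219, Mul(2, -74)) = Add(72219, -148) = 72071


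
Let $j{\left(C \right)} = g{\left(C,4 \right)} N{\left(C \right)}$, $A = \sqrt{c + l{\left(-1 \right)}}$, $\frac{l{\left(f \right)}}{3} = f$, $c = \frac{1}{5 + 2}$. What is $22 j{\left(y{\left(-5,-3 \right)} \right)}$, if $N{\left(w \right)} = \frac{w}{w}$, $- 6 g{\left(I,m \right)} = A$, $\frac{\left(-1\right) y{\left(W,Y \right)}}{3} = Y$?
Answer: $- \frac{22 i \sqrt{35}}{21} \approx - 6.1978 i$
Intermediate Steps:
$c = \frac{1}{7} \approx 0.14286$
$l{\left(f \right)} = 3 f$
$y{\left(W,Y \right)} = - 3 Y$
$A = \frac{2 i \sqrt{35}}{7}$ ($A = \sqrt{\frac{1}{7} + 3 \left(-1\right)} = \sqrt{\frac{1}{7} - 3} = \sqrt{- \frac{20}{7}} = \frac{2 i \sqrt{35}}{7} \approx 1.6903 i$)
$g{\left(I,m \right)} = - \frac{i \sqrt{35}}{21}$ ($g{\left(I,m \right)} = - \frac{\frac{2}{7} i \sqrt{35}}{6} = - \frac{i \sqrt{35}}{21}$)
$N{\left(w \right)} = 1$
$j{\left(C \right)} = - \frac{i \sqrt{35}}{21}$ ($j{\left(C \right)} = - \frac{i \sqrt{35}}{21} \cdot 1 = - \frac{i \sqrt{35}}{21}$)
$22 j{\left(y{\left(-5,-3 \right)} \right)} = 22 \left(- \frac{i \sqrt{35}}{21}\right) = - \frac{22 i \sqrt{35}}{21}$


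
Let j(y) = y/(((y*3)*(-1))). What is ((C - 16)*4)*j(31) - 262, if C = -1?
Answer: -718/3 ≈ -239.33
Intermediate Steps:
j(y) = -1/3 (j(y) = y/(((3*y)*(-1))) = y/((-3*y)) = y*(-1/(3*y)) = -1/3)
((C - 16)*4)*j(31) - 262 = ((-1 - 16)*4)*(-1/3) - 262 = -17*4*(-1/3) - 262 = -68*(-1/3) - 262 = 68/3 - 262 = -718/3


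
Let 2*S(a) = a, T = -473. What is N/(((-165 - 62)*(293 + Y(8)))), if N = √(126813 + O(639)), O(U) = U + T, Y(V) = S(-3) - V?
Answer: -2*√126979/128709 ≈ -0.0055372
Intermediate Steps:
S(a) = a/2
Y(V) = -3/2 - V (Y(V) = (½)*(-3) - V = -3/2 - V)
O(U) = -473 + U (O(U) = U - 473 = -473 + U)
N = √126979 (N = √(126813 + (-473 + 639)) = √(126813 + 166) = √126979 ≈ 356.34)
N/(((-165 - 62)*(293 + Y(8)))) = √126979/(((-165 - 62)*(293 + (-3/2 - 1*8)))) = √126979/((-227*(293 + (-3/2 - 8)))) = √126979/((-227*(293 - 19/2))) = √126979/((-227*567/2)) = √126979/(-128709/2) = √126979*(-2/128709) = -2*√126979/128709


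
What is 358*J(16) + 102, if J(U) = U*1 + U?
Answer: 11558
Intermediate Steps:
J(U) = 2*U (J(U) = U + U = 2*U)
358*J(16) + 102 = 358*(2*16) + 102 = 358*32 + 102 = 11456 + 102 = 11558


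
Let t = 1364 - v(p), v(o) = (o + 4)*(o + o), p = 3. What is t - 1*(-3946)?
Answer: 5268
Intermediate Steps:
v(o) = 2*o*(4 + o) (v(o) = (4 + o)*(2*o) = 2*o*(4 + o))
t = 1322 (t = 1364 - 2*3*(4 + 3) = 1364 - 2*3*7 = 1364 - 1*42 = 1364 - 42 = 1322)
t - 1*(-3946) = 1322 - 1*(-3946) = 1322 + 3946 = 5268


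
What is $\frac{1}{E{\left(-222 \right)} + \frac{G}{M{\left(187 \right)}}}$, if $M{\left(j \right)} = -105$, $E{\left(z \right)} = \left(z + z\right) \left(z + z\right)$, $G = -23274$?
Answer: $\frac{35}{6907518} \approx 5.0669 \cdot 10^{-6}$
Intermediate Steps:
$E{\left(z \right)} = 4 z^{2}$ ($E{\left(z \right)} = 2 z 2 z = 4 z^{2}$)
$\frac{1}{E{\left(-222 \right)} + \frac{G}{M{\left(187 \right)}}} = \frac{1}{4 \left(-222\right)^{2} - \frac{23274}{-105}} = \frac{1}{4 \cdot 49284 - - \frac{7758}{35}} = \frac{1}{197136 + \frac{7758}{35}} = \frac{1}{\frac{6907518}{35}} = \frac{35}{6907518}$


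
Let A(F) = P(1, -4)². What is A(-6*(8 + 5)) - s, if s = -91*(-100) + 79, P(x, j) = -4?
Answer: -9163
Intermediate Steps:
s = 9179 (s = 9100 + 79 = 9179)
A(F) = 16 (A(F) = (-4)² = 16)
A(-6*(8 + 5)) - s = 16 - 1*9179 = 16 - 9179 = -9163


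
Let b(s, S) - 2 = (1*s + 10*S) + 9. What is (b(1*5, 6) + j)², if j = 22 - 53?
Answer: 2025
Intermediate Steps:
b(s, S) = 11 + s + 10*S (b(s, S) = 2 + ((1*s + 10*S) + 9) = 2 + ((s + 10*S) + 9) = 2 + (9 + s + 10*S) = 11 + s + 10*S)
j = -31
(b(1*5, 6) + j)² = ((11 + 1*5 + 10*6) - 31)² = ((11 + 5 + 60) - 31)² = (76 - 31)² = 45² = 2025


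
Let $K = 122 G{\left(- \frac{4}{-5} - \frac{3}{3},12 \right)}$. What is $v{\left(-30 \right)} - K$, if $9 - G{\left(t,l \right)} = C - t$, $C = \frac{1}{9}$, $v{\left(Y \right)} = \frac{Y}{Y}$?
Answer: $- \frac{47657}{45} \approx -1059.0$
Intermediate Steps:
$v{\left(Y \right)} = 1$
$C = \frac{1}{9} \approx 0.11111$
$G{\left(t,l \right)} = \frac{80}{9} + t$ ($G{\left(t,l \right)} = 9 - \left(\frac{1}{9} - t\right) = 9 + \left(- \frac{1}{9} + t\right) = \frac{80}{9} + t$)
$K = \frac{47702}{45}$ ($K = 122 \left(\frac{80}{9} - \left(1 - \frac{4}{5}\right)\right) = 122 \left(\frac{80}{9} - \frac{1}{5}\right) = 122 \cdot \frac{391}{45} = \frac{47702}{45} \approx 1060.0$)
$v{\left(-30 \right)} - K = 1 - \frac{47702}{45} = - \frac{47657}{45}$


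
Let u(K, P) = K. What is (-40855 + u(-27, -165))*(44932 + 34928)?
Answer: -3264836520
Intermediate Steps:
(-40855 + u(-27, -165))*(44932 + 34928) = (-40855 - 27)*(44932 + 34928) = -40882*79860 = -3264836520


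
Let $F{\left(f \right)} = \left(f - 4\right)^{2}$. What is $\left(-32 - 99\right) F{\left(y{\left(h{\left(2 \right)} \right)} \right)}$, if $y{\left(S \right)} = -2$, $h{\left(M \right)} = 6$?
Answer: $-4716$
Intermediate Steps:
$F{\left(f \right)} = \left(-4 + f\right)^{2}$
$\left(-32 - 99\right) F{\left(y{\left(h{\left(2 \right)} \right)} \right)} = \left(-32 - 99\right) \left(-4 - 2\right)^{2} = - 131 \left(-6\right)^{2} = \left(-131\right) 36 = -4716$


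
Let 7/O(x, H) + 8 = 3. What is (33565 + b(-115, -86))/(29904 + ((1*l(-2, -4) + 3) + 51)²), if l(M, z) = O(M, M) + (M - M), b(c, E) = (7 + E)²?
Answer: 995150/816769 ≈ 1.2184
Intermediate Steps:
O(x, H) = -7/5 (O(x, H) = 7/(-8 + 3) = 7/(-5) = 7*(-⅕) = -7/5)
l(M, z) = -7/5 (l(M, z) = -7/5 + (M - M) = -7/5 + 0 = -7/5)
(33565 + b(-115, -86))/(29904 + ((1*l(-2, -4) + 3) + 51)²) = (33565 + (7 - 86)²)/(29904 + ((1*(-7/5) + 3) + 51)²) = (33565 + (-79)²)/(29904 + ((-7/5 + 3) + 51)²) = (33565 + 6241)/(29904 + (8/5 + 51)²) = 39806/(29904 + (263/5)²) = 39806/(29904 + 69169/25) = 39806/(816769/25) = 39806*(25/816769) = 995150/816769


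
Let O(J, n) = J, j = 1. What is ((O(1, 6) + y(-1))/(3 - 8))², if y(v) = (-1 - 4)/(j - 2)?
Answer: 36/25 ≈ 1.4400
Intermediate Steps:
y(v) = 5 (y(v) = (-1 - 4)/(1 - 2) = -5/(-1) = -5*(-1) = 5)
((O(1, 6) + y(-1))/(3 - 8))² = ((1 + 5)/(3 - 8))² = (6/(-5))² = (6*(-⅕))² = (-6/5)² = 36/25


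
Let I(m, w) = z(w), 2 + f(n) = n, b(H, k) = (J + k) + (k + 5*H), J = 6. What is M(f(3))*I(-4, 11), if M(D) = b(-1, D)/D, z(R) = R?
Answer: 33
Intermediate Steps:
b(H, k) = 6 + 2*k + 5*H (b(H, k) = (6 + k) + (k + 5*H) = 6 + 2*k + 5*H)
f(n) = -2 + n
I(m, w) = w
M(D) = (1 + 2*D)/D (M(D) = (6 + 2*D + 5*(-1))/D = (6 + 2*D - 5)/D = (1 + 2*D)/D)
M(f(3))*I(-4, 11) = (2 + 1/(-2 + 3))*11 = (2 + 1/1)*11 = (2 + 1)*11 = 3*11 = 33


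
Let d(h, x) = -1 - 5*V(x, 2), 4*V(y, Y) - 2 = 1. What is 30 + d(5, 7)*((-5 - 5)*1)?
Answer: 155/2 ≈ 77.500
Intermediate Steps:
V(y, Y) = ¾ (V(y, Y) = ½ + (¼)*1 = ½ + ¼ = ¾)
d(h, x) = -19/4 (d(h, x) = -1 - 5*¾ = -1 - 15/4 = -19/4)
30 + d(5, 7)*((-5 - 5)*1) = 30 - 19*(-5 - 5)/4 = 30 - (-95)/2 = 30 - 19/4*(-10) = 30 + 95/2 = 155/2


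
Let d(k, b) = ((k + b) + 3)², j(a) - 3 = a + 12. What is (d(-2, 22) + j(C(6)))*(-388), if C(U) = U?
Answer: -213400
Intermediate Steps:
j(a) = 15 + a (j(a) = 3 + (a + 12) = 3 + (12 + a) = 15 + a)
d(k, b) = (3 + b + k)² (d(k, b) = ((b + k) + 3)² = (3 + b + k)²)
(d(-2, 22) + j(C(6)))*(-388) = ((3 + 22 - 2)² + (15 + 6))*(-388) = (23² + 21)*(-388) = (529 + 21)*(-388) = 550*(-388) = -213400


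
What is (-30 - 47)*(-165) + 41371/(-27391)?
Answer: 347961284/27391 ≈ 12703.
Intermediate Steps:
(-30 - 47)*(-165) + 41371/(-27391) = -77*(-165) + 41371*(-1/27391) = 12705 - 41371/27391 = 347961284/27391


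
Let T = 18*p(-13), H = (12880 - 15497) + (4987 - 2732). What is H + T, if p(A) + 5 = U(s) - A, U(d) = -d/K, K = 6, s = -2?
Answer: -212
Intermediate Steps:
U(d) = -d/6
p(A) = -14/3 - A (p(A) = -5 + (-⅙*(-2) - A) = -5 + (⅓ - A) = -14/3 - A)
H = -362 (H = -2617 + 2255 = -362)
T = 150 (T = 18*(-14/3 - 1*(-13)) = 18*(-14/3 + 13) = 18*(25/3) = 150)
H + T = -362 + 150 = -212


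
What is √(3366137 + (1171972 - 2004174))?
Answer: √2533935 ≈ 1591.8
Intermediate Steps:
√(3366137 + (1171972 - 2004174)) = √(3366137 - 832202) = √2533935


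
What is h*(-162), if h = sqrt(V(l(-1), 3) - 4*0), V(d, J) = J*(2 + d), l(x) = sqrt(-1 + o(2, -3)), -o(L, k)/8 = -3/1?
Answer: -162*sqrt(6 + 3*sqrt(23)) ≈ -731.47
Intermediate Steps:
o(L, k) = 24 (o(L, k) = -(-24)/1 = -(-24) = -8*(-3) = 24)
l(x) = sqrt(23) (l(x) = sqrt(-1 + 24) = sqrt(23))
h = sqrt(6 + 3*sqrt(23)) (h = sqrt(3*(2 + sqrt(23)) - 4*0) = sqrt((6 + 3*sqrt(23)) + 0) = sqrt(6 + 3*sqrt(23)) ≈ 4.5153)
h*(-162) = sqrt(6 + 3*sqrt(23))*(-162) = -162*sqrt(6 + 3*sqrt(23))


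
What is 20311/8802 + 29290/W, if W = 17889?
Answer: 207051353/52486326 ≈ 3.9449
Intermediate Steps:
20311/8802 + 29290/W = 20311/8802 + 29290/17889 = 207051353/52486326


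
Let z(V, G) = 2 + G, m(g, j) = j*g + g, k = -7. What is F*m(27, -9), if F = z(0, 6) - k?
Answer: -3240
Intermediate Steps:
m(g, j) = g + g*j (m(g, j) = g*j + g = g + g*j)
F = 15 (F = (2 + 6) - 1*(-7) = 8 + 7 = 15)
F*m(27, -9) = 15*(27*(1 - 9)) = 15*(27*(-8)) = 15*(-216) = -3240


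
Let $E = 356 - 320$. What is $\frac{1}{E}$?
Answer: $\frac{1}{36} \approx 0.027778$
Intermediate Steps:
$E = 36$ ($E = 356 - 320 = 36$)
$\frac{1}{E} = \frac{1}{36}$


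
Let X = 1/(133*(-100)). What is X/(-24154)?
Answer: 1/321248200 ≈ 3.1129e-9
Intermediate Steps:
X = -1/13300 (X = 1/(-13300) = -1/13300 ≈ -7.5188e-5)
X/(-24154) = -1/13300/(-24154) = -1/13300*(-1/24154) = 1/321248200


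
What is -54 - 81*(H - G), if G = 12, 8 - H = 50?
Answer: 4320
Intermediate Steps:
H = -42 (H = 8 - 1*50 = 8 - 50 = -42)
-54 - 81*(H - G) = -54 - 81*(-42 - 1*12) = -54 - 81*(-42 - 12) = -54 - 81*(-54) = -54 + 4374 = 4320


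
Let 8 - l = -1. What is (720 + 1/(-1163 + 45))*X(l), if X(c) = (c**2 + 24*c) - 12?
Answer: 229413315/1118 ≈ 2.0520e+5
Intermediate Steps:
l = 9 (l = 8 - 1*(-1) = 8 + 1 = 9)
X(c) = -12 + c**2 + 24*c
(720 + 1/(-1163 + 45))*X(l) = (720 + 1/(-1163 + 45))*(-12 + 9**2 + 24*9) = (720 + 1/(-1118))*(-12 + 81 + 216) = (720 - 1/1118)*285 = (804959/1118)*285 = 229413315/1118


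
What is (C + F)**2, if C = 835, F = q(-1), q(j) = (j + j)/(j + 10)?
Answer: 56445169/81 ≈ 6.9685e+5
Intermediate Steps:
q(j) = 2*j/(10 + j) (q(j) = (2*j)/(10 + j) = 2*j/(10 + j))
F = -2/9 (F = 2*(-1)/(10 - 1) = 2*(-1)/9 = 2*(-1)*(1/9) = -2/9 ≈ -0.22222)
(C + F)**2 = (835 - 2/9)**2 = (7513/9)**2 = 56445169/81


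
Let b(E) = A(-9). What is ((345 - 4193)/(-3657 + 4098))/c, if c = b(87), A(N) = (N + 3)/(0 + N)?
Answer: -1924/147 ≈ -13.088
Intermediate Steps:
A(N) = (3 + N)/N
b(E) = ⅔ (b(E) = (3 - 9)/(-9) = -⅑*(-6) = ⅔)
c = ⅔ ≈ 0.66667
((345 - 4193)/(-3657 + 4098))/c = ((345 - 4193)/(-3657 + 4098))/(⅔) = -3848/441*(3/2) = -3848*1/441*(3/2) = -3848/441*3/2 = -1924/147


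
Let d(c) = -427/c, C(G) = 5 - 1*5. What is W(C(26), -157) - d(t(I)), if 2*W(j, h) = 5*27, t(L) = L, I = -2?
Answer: -146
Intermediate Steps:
C(G) = 0 (C(G) = 5 - 5 = 0)
W(j, h) = 135/2 (W(j, h) = (5*27)/2 = (1/2)*135 = 135/2)
W(C(26), -157) - d(t(I)) = 135/2 - (-427)/(-2) = 135/2 - (-427)*(-1)/2 = 135/2 - 1*427/2 = 135/2 - 427/2 = -146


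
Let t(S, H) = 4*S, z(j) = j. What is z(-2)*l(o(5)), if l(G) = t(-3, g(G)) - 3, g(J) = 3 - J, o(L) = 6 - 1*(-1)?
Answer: 30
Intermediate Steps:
o(L) = 7 (o(L) = 6 + 1 = 7)
l(G) = -15 (l(G) = 4*(-3) - 3 = -12 - 3 = -15)
z(-2)*l(o(5)) = -2*(-15) = 30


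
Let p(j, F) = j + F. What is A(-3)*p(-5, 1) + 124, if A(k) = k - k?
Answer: 124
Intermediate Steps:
A(k) = 0
p(j, F) = F + j
A(-3)*p(-5, 1) + 124 = 0*(1 - 5) + 124 = 0*(-4) + 124 = 0 + 124 = 124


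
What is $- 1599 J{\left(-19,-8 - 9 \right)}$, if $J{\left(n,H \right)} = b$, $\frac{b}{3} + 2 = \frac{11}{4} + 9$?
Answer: $- \frac{187083}{4} \approx -46771.0$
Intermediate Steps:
$b = \frac{117}{4}$ ($b = -6 + 3 \left(\frac{11}{4} + 9\right) = -6 + 3 \cdot \frac{47}{4} = -6 + \frac{141}{4} = \frac{117}{4} \approx 29.25$)
$J{\left(n,H \right)} = \frac{117}{4}$
$- 1599 J{\left(-19,-8 - 9 \right)} = \left(-1599\right) \frac{117}{4} = - \frac{187083}{4}$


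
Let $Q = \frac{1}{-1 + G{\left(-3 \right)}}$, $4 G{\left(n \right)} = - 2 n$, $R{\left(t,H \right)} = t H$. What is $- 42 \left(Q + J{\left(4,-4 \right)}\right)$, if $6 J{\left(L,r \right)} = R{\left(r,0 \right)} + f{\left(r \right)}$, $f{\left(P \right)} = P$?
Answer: $-56$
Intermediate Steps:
$R{\left(t,H \right)} = H t$
$J{\left(L,r \right)} = \frac{r}{6}$ ($J{\left(L,r \right)} = \frac{0 r + r}{6} = \frac{0 + r}{6} = \frac{r}{6}$)
$G{\left(n \right)} = - \frac{n}{2}$ ($G{\left(n \right)} = \frac{\left(-2\right) n}{4} = - \frac{n}{2}$)
$Q = 2$ ($Q = \frac{1}{-1 - - \frac{3}{2}} = \frac{1}{-1 + \frac{3}{2}} = \frac{1}{\frac{1}{2}} = 2$)
$- 42 \left(Q + J{\left(4,-4 \right)}\right) = - 42 \left(2 + \frac{1}{6} \left(-4\right)\right) = - 42 \left(2 - \frac{2}{3}\right) = \left(-42\right) \frac{4}{3} = -56$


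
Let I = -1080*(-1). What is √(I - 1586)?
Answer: I*√506 ≈ 22.494*I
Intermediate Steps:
I = 1080
√(I - 1586) = √(1080 - 1586) = √(-506) = I*√506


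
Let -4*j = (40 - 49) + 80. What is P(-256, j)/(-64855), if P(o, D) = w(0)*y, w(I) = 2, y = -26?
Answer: 52/64855 ≈ 0.00080179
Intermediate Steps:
j = -71/4 (j = -((40 - 49) + 80)/4 = -(-9 + 80)/4 = -¼*71 = -71/4 ≈ -17.750)
P(o, D) = -52 (P(o, D) = 2*(-26) = -52)
P(-256, j)/(-64855) = -52/(-64855) = -52*(-1/64855) = 52/64855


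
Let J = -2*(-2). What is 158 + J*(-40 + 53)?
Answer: 210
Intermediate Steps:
J = 4
158 + J*(-40 + 53) = 158 + 4*(-40 + 53) = 158 + 4*13 = 158 + 52 = 210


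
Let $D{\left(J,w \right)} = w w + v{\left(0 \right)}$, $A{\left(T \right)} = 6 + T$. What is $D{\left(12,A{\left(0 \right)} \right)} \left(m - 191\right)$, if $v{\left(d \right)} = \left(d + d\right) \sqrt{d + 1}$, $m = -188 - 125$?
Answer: $-18144$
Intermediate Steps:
$m = -313$ ($m = -188 - 125 = -313$)
$v{\left(d \right)} = 2 d \sqrt{1 + d}$
$D{\left(J,w \right)} = w^{2}$ ($D{\left(J,w \right)} = w w + 2 \cdot 0 \sqrt{1 + 0} = w^{2} + 2 \cdot 0 \sqrt{1} = w^{2} + 2 \cdot 0 \cdot 1 = w^{2} + 0 = w^{2}$)
$D{\left(12,A{\left(0 \right)} \right)} \left(m - 191\right) = \left(6 + 0\right)^{2} \left(-313 - 191\right) = 6^{2} \left(-504\right) = 36 \left(-504\right) = -18144$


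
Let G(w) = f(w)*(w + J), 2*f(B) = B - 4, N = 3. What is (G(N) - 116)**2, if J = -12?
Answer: 49729/4 ≈ 12432.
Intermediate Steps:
f(B) = -2 + B/2 (f(B) = (B - 4)/2 = (-4 + B)/2 = -2 + B/2)
G(w) = (-12 + w)*(-2 + w/2) (G(w) = (-2 + w/2)*(w - 12) = (-2 + w/2)*(-12 + w) = (-12 + w)*(-2 + w/2))
(G(N) - 116)**2 = ((-12 + 3)*(-4 + 3)/2 - 116)**2 = ((1/2)*(-9)*(-1) - 116)**2 = (9/2 - 116)**2 = (-223/2)**2 = 49729/4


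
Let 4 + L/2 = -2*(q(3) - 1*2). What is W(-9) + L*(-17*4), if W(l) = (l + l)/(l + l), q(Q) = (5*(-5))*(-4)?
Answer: 27201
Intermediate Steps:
q(Q) = 100 (q(Q) = -25*(-4) = 100)
W(l) = 1 (W(l) = (2*l)/((2*l)) = (2*l)*(1/(2*l)) = 1)
L = -400 (L = -8 + 2*(-2*(100 - 1*2)) = -8 + 2*(-2*(100 - 2)) = -8 + 2*(-2*98) = -8 + 2*(-196) = -8 - 392 = -400)
W(-9) + L*(-17*4) = 1 - (-6800)*4 = 1 - 400*(-68) = 1 + 27200 = 27201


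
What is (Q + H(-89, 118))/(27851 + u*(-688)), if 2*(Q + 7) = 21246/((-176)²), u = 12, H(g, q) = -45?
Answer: -1600129/606974720 ≈ -0.0026362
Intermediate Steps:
Q = -206209/30976 (Q = -7 + (21246/((-176)²))/2 = -7 + (21246/30976)/2 = -7 + (21246*(1/30976))/2 = -7 + (½)*(10623/15488) = -7 + 10623/30976 = -206209/30976 ≈ -6.6571)
(Q + H(-89, 118))/(27851 + u*(-688)) = (-206209/30976 - 45)/(27851 + 12*(-688)) = -1600129/(30976*(27851 - 8256)) = -1600129/30976/19595 = -1600129/30976*1/19595 = -1600129/606974720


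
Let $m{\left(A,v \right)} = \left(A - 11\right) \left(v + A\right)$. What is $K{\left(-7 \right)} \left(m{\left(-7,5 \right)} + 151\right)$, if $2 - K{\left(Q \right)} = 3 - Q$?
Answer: $-1496$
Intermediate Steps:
$K{\left(Q \right)} = -1 + Q$ ($K{\left(Q \right)} = 2 - \left(3 - Q\right) = 2 + \left(-3 + Q\right) = -1 + Q$)
$m{\left(A,v \right)} = \left(-11 + A\right) \left(A + v\right)$
$K{\left(-7 \right)} \left(m{\left(-7,5 \right)} + 151\right) = \left(-1 - 7\right) \left(\left(\left(-7\right)^{2} - -77 - 55 - 35\right) + 151\right) = - 8 \left(\left(49 + 77 - 55 - 35\right) + 151\right) = - 8 \left(36 + 151\right) = \left(-8\right) 187 = -1496$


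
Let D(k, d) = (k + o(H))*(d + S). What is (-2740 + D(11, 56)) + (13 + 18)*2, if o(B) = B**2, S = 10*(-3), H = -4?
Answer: -1976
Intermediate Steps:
S = -30
D(k, d) = (-30 + d)*(16 + k) (D(k, d) = (k + (-4)**2)*(d - 30) = (k + 16)*(-30 + d) = (16 + k)*(-30 + d) = (-30 + d)*(16 + k))
(-2740 + D(11, 56)) + (13 + 18)*2 = (-2740 + (-480 - 30*11 + 16*56 + 56*11)) + (13 + 18)*2 = (-2740 + (-480 - 330 + 896 + 616)) + 31*2 = (-2740 + 702) + 62 = -2038 + 62 = -1976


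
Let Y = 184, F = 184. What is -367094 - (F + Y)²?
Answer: -502518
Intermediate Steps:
-367094 - (F + Y)² = -367094 - (184 + 184)² = -367094 - 1*368² = -367094 - 1*135424 = -367094 - 135424 = -502518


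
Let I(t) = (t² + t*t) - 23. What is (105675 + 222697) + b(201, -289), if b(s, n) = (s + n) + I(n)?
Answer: 495303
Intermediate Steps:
I(t) = -23 + 2*t² (I(t) = (t² + t²) - 23 = 2*t² - 23 = -23 + 2*t²)
b(s, n) = -23 + n + s + 2*n² (b(s, n) = (s + n) + (-23 + 2*n²) = (n + s) + (-23 + 2*n²) = -23 + n + s + 2*n²)
(105675 + 222697) + b(201, -289) = (105675 + 222697) + (-23 - 289 + 201 + 2*(-289)²) = 328372 + (-23 - 289 + 201 + 2*83521) = 328372 + (-23 - 289 + 201 + 167042) = 328372 + 166931 = 495303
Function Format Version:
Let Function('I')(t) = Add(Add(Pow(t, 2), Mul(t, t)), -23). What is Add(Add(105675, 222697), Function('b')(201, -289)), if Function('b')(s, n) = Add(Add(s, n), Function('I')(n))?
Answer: 495303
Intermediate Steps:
Function('I')(t) = Add(-23, Mul(2, Pow(t, 2))) (Function('I')(t) = Add(Add(Pow(t, 2), Pow(t, 2)), -23) = Add(Mul(2, Pow(t, 2)), -23) = Add(-23, Mul(2, Pow(t, 2))))
Function('b')(s, n) = Add(-23, n, s, Mul(2, Pow(n, 2))) (Function('b')(s, n) = Add(Add(s, n), Add(-23, Mul(2, Pow(n, 2)))) = Add(Add(n, s), Add(-23, Mul(2, Pow(n, 2)))) = Add(-23, n, s, Mul(2, Pow(n, 2))))
Add(Add(105675, 222697), Function('b')(201, -289)) = Add(Add(105675, 222697), Add(-23, -289, 201, Mul(2, Pow(-289, 2)))) = Add(328372, Add(-23, -289, 201, Mul(2, 83521))) = Add(328372, Add(-23, -289, 201, 167042)) = Add(328372, 166931) = 495303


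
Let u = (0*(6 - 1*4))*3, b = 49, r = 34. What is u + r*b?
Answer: 1666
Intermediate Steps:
u = 0 (u = (0*(6 - 4))*3 = (0*2)*3 = 0*3 = 0)
u + r*b = 0 + 34*49 = 0 + 1666 = 1666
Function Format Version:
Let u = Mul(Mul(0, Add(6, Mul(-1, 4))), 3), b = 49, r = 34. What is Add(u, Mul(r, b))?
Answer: 1666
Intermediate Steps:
u = 0 (u = Mul(Mul(0, Add(6, -4)), 3) = Mul(Mul(0, 2), 3) = Mul(0, 3) = 0)
Add(u, Mul(r, b)) = Add(0, Mul(34, 49)) = Add(0, 1666) = 1666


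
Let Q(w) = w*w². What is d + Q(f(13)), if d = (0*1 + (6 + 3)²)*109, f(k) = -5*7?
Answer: -34046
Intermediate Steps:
f(k) = -35
d = 8829 (d = (0 + 9²)*109 = (0 + 81)*109 = 81*109 = 8829)
Q(w) = w³
d + Q(f(13)) = 8829 + (-35)³ = 8829 - 42875 = -34046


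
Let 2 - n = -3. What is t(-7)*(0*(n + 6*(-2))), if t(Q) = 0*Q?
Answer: 0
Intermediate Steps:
t(Q) = 0
n = 5 (n = 2 - 1*(-3) = 2 + 3 = 5)
t(-7)*(0*(n + 6*(-2))) = 0*(0*(5 + 6*(-2))) = 0*(0*(5 - 12)) = 0*(0*(-7)) = 0*0 = 0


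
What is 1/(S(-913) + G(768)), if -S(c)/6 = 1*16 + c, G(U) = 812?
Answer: 1/6194 ≈ 0.00016145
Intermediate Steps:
S(c) = -96 - 6*c (S(c) = -6*(1*16 + c) = -6*(16 + c) = -96 - 6*c)
1/(S(-913) + G(768)) = 1/((-96 - 6*(-913)) + 812) = 1/((-96 + 5478) + 812) = 1/(5382 + 812) = 1/6194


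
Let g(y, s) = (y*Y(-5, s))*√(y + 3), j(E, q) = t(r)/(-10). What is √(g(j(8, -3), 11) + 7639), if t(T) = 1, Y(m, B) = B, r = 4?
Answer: √(763900 - 11*√290)/10 ≈ 87.391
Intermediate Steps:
j(E, q) = -⅒ (j(E, q) = 1/(-10) = 1*(-⅒) = -⅒)
g(y, s) = s*y*√(3 + y) (g(y, s) = (y*s)*√(y + 3) = (s*y)*√(3 + y) = s*y*√(3 + y))
√(g(j(8, -3), 11) + 7639) = √(11*(-⅒)*√(3 - ⅒) + 7639) = √(11*(-⅒)*√(29/10) + 7639) = √(11*(-⅒)*(√290/10) + 7639) = √(-11*√290/100 + 7639) = √(7639 - 11*√290/100)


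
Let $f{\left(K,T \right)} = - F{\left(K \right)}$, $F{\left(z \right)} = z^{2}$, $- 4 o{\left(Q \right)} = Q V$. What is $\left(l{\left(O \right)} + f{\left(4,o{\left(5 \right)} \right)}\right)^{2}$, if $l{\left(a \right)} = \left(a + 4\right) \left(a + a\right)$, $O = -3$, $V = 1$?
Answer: $484$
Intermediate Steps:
$l{\left(a \right)} = 2 a \left(4 + a\right)$ ($l{\left(a \right)} = \left(4 + a\right) 2 a = 2 a \left(4 + a\right)$)
$o{\left(Q \right)} = - \frac{Q}{4}$ ($o{\left(Q \right)} = - \frac{Q 1}{4} = - \frac{Q}{4}$)
$f{\left(K,T \right)} = - K^{2}$
$\left(l{\left(O \right)} + f{\left(4,o{\left(5 \right)} \right)}\right)^{2} = \left(2 \left(-3\right) \left(4 - 3\right) - 4^{2}\right)^{2} = \left(2 \left(-3\right) 1 - 16\right)^{2} = \left(-6 - 16\right)^{2} = \left(-22\right)^{2} = 484$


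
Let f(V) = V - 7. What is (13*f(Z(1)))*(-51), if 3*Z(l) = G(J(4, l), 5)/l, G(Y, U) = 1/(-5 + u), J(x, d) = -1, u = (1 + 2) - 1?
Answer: 14144/3 ≈ 4714.7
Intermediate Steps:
u = 2 (u = 3 - 1 = 2)
G(Y, U) = -⅓ (G(Y, U) = 1/(-5 + 2) = 1/(-3) = -⅓)
Z(l) = -1/(9*l) (Z(l) = (-1/(3*l))/3 = -1/(9*l))
f(V) = -7 + V
(13*f(Z(1)))*(-51) = (13*(-7 - ⅑/1))*(-51) = (13*(-7 - ⅑*1))*(-51) = (13*(-7 - ⅑))*(-51) = (13*(-64/9))*(-51) = -832/9*(-51) = 14144/3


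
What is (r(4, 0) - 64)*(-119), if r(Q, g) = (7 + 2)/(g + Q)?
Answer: 29393/4 ≈ 7348.3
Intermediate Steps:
r(Q, g) = 9/(Q + g)
(r(4, 0) - 64)*(-119) = (9/(4 + 0) - 64)*(-119) = (9/4 - 64)*(-119) = -247/4*(-119) = 29393/4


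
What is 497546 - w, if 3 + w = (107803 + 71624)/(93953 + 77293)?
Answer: 28401032209/57082 ≈ 4.9755e+5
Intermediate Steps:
w = -111437/57082 (w = -3 + (107803 + 71624)/(93953 + 77293) = -3 + 179427/171246 = -3 + 179427*(1/171246) = -3 + 59809/57082 = -111437/57082 ≈ -1.9522)
497546 - w = 497546 - 1*(-111437/57082) = 497546 + 111437/57082 = 28401032209/57082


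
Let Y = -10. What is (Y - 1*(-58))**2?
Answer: 2304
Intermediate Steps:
(Y - 1*(-58))**2 = (-10 - 1*(-58))**2 = (-10 + 58)**2 = 48**2 = 2304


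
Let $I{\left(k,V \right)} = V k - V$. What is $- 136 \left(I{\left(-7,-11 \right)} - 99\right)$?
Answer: $1496$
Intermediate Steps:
$I{\left(k,V \right)} = - V + V k$
$- 136 \left(I{\left(-7,-11 \right)} - 99\right) = - 136 \left(- 11 \left(-1 - 7\right) - 99\right) = - 136 \left(\left(-11\right) \left(-8\right) - 99\right) = - 136 \left(88 - 99\right) = \left(-136\right) \left(-11\right) = 1496$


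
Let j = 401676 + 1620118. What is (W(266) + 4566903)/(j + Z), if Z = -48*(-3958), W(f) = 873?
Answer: 2283888/1105889 ≈ 2.0652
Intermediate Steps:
Z = 189984
j = 2021794
(W(266) + 4566903)/(j + Z) = (873 + 4566903)/(2021794 + 189984) = 4567776/2211778 = 4567776*(1/2211778) = 2283888/1105889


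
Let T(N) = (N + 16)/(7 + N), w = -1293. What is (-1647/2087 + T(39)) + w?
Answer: -124091563/96002 ≈ -1292.6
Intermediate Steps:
T(N) = (16 + N)/(7 + N)
(-1647/2087 + T(39)) + w = (-1647/2087 + (16 + 39)/(7 + 39)) - 1293 = (-1647*1/2087 + 55/46) - 1293 = (-1647/2087 + (1/46)*55) - 1293 = (-1647/2087 + 55/46) - 1293 = 39023/96002 - 1293 = -124091563/96002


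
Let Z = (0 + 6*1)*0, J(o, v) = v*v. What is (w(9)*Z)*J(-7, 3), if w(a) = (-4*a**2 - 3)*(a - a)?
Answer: 0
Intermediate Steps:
J(o, v) = v**2
w(a) = 0 (w(a) = (-3 - 4*a**2)*0 = 0)
Z = 0 (Z = (0 + 6)*0 = 6*0 = 0)
(w(9)*Z)*J(-7, 3) = (0*0)*3**2 = 0*9 = 0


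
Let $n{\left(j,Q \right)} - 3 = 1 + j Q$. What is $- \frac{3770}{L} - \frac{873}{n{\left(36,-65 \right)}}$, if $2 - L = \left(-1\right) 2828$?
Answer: $- \frac{633613}{661088} \approx -0.95844$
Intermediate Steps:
$n{\left(j,Q \right)} = 4 + Q j$ ($n{\left(j,Q \right)} = 3 + \left(1 + j Q\right) = 3 + \left(1 + Q j\right) = 4 + Q j$)
$L = 2830$ ($L = 2 - \left(-1\right) 2828 = 2 - -2828 = 2 + 2828 = 2830$)
$- \frac{3770}{L} - \frac{873}{n{\left(36,-65 \right)}} = - \frac{3770}{2830} - \frac{873}{4 - 2340} = \left(-3770\right) \frac{1}{2830} - \frac{873}{4 - 2340} = - \frac{377}{283} - \frac{873}{-2336} = - \frac{377}{283} - - \frac{873}{2336} = - \frac{377}{283} + \frac{873}{2336} = - \frac{633613}{661088}$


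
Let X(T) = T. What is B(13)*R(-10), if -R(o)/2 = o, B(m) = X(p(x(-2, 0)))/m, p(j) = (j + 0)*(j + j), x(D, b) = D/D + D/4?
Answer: 10/13 ≈ 0.76923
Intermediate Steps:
x(D, b) = 1 + D/4 (x(D, b) = 1 + D*(¼) = 1 + D/4)
p(j) = 2*j² (p(j) = j*(2*j) = 2*j²)
B(m) = 1/(2*m) (B(m) = (2*(1 + (¼)*(-2))²)/m = (2*(1 - ½)²)/m = (2*(½)²)/m = (2*(¼))/m = 1/(2*m))
R(o) = -2*o
B(13)*R(-10) = ((½)/13)*(-2*(-10)) = ((½)*(1/13))*20 = (1/26)*20 = 10/13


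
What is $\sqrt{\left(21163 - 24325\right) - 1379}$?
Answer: $i \sqrt{4541} \approx 67.387 i$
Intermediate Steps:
$\sqrt{\left(21163 - 24325\right) - 1379} = \sqrt{-3162 - 1379} = \sqrt{-4541} = i \sqrt{4541}$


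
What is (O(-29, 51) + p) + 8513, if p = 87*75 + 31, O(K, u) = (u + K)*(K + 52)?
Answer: 15575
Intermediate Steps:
O(K, u) = (52 + K)*(K + u) (O(K, u) = (K + u)*(52 + K) = (52 + K)*(K + u))
p = 6556 (p = 6525 + 31 = 6556)
(O(-29, 51) + p) + 8513 = (((-29)**2 + 52*(-29) + 52*51 - 29*51) + 6556) + 8513 = ((841 - 1508 + 2652 - 1479) + 6556) + 8513 = (506 + 6556) + 8513 = 7062 + 8513 = 15575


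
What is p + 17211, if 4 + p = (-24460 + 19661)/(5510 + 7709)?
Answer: 227454534/13219 ≈ 17207.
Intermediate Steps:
p = -57675/13219 (p = -4 + (-24460 + 19661)/(5510 + 7709) = -4 - 4799/13219 = -57675/13219 ≈ -4.3630)
p + 17211 = -57675/13219 + 17211 = 227454534/13219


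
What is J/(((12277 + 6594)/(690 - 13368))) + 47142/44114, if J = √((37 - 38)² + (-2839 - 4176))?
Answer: 23571/22057 - 12678*I*√7014/18871 ≈ 1.0686 - 56.265*I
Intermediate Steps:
J = I*√7014 (J = √((-1)² - 7015) = √(1 - 7015) = √(-7014) = I*√7014 ≈ 83.75*I)
J/(((12277 + 6594)/(690 - 13368))) + 47142/44114 = (I*√7014)/(((12277 + 6594)/(690 - 13368))) + 47142/44114 = (I*√7014)/((18871/(-12678))) + 47142*(1/44114) = (I*√7014)/((18871*(-1/12678))) + 23571/22057 = (I*√7014)/(-18871/12678) + 23571/22057 = (I*√7014)*(-12678/18871) + 23571/22057 = -12678*I*√7014/18871 + 23571/22057 = 23571/22057 - 12678*I*√7014/18871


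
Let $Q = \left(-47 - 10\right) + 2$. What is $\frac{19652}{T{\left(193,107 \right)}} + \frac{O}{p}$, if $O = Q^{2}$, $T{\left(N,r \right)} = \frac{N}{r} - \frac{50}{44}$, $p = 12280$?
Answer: $\frac{113617494903}{3858376} \approx 29447.0$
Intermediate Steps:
$T{\left(N,r \right)} = - \frac{25}{22} + \frac{N}{r}$ ($T{\left(N,r \right)} = \frac{N}{r} - \frac{25}{22} = - \frac{25}{22} + \frac{N}{r}$)
$Q = -55$ ($Q = -57 + 2 = -55$)
$O = 3025$ ($O = \left(-55\right)^{2} = 3025$)
$\frac{19652}{T{\left(193,107 \right)}} + \frac{O}{p} = \frac{19652}{- \frac{25}{22} + \frac{193}{107}} + \frac{3025}{12280} = \frac{19652}{- \frac{25}{22} + 193 \cdot \frac{1}{107}} + 3025 \cdot \frac{1}{12280} = \frac{19652}{- \frac{25}{22} + \frac{193}{107}} + \frac{605}{2456} = \frac{19652}{\frac{1571}{2354}} + \frac{605}{2456} = 19652 \cdot \frac{2354}{1571} + \frac{605}{2456} = \frac{46260808}{1571} + \frac{605}{2456} = \frac{113617494903}{3858376}$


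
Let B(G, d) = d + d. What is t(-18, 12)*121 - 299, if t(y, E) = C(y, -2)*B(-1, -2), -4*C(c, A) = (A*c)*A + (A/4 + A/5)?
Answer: -91199/10 ≈ -9119.9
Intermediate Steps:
B(G, d) = 2*d
C(c, A) = -9*A/80 - c*A**2/4 (C(c, A) = -((A*c)*A + (A/4 + A/5))/4 = -(c*A**2 + (A*(1/4) + A*(1/5)))/4 = -(c*A**2 + (A/4 + A/5))/4 = -(c*A**2 + 9*A/20)/4 = -(9*A/20 + c*A**2)/4 = -9*A/80 - c*A**2/4)
t(y, E) = -9/10 + 4*y (t(y, E) = (-1/80*(-2)*(9 + 20*(-2)*y))*(2*(-2)) = -1/80*(-2)*(9 - 40*y)*(-4) = (9/40 - y)*(-4) = -9/10 + 4*y)
t(-18, 12)*121 - 299 = (-9/10 + 4*(-18))*121 - 299 = (-9/10 - 72)*121 - 299 = -729/10*121 - 299 = -88209/10 - 299 = -91199/10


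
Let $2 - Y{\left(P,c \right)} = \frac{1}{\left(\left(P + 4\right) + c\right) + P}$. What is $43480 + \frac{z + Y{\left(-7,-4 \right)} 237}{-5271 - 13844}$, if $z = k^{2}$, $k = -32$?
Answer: $\frac{11635661591}{267610} \approx 43480.0$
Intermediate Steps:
$Y{\left(P,c \right)} = 2 - \frac{1}{4 + c + 2 P}$ ($Y{\left(P,c \right)} = 2 - \frac{1}{\left(\left(P + 4\right) + c\right) + P} = 2 - \frac{1}{\left(\left(4 + P\right) + c\right) + P} = 2 - \frac{1}{\left(4 + P + c\right) + P} = 2 - \frac{1}{4 + c + 2 P}$)
$z = 1024$ ($z = \left(-32\right)^{2} = 1024$)
$43480 + \frac{z + Y{\left(-7,-4 \right)} 237}{-5271 - 13844} = 43480 + \frac{1024 + \frac{7 + 2 \left(-4\right) + 4 \left(-7\right)}{4 - 4 + 2 \left(-7\right)} 237}{-5271 - 13844} = 43480 + \frac{1024 + \frac{7 - 8 - 28}{4 - 4 - 14} \cdot 237}{-19115} = 43480 + \left(1024 + \frac{1}{-14} \left(-29\right) 237\right) \left(- \frac{1}{19115}\right) = 43480 + \left(1024 + \left(- \frac{1}{14}\right) \left(-29\right) 237\right) \left(- \frac{1}{19115}\right) = 43480 + \left(1024 + \frac{29}{14} \cdot 237\right) \left(- \frac{1}{19115}\right) = 43480 + \left(1024 + \frac{6873}{14}\right) \left(- \frac{1}{19115}\right) = 43480 + \frac{21209}{14} \left(- \frac{1}{19115}\right) = 43480 - \frac{21209}{267610} = \frac{11635661591}{267610}$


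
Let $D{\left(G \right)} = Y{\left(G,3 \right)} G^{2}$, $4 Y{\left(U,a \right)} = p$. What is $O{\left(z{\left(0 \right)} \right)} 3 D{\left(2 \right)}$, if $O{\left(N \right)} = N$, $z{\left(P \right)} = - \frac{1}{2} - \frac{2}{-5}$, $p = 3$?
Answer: $- \frac{9}{10} \approx -0.9$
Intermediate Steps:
$Y{\left(U,a \right)} = \frac{3}{4}$ ($Y{\left(U,a \right)} = \frac{1}{4} \cdot 3 = \frac{3}{4}$)
$D{\left(G \right)} = \frac{3 G^{2}}{4}$
$z{\left(P \right)} = - \frac{1}{10}$ ($z{\left(P \right)} = \left(-1\right) \frac{1}{2} - - \frac{2}{5} = - \frac{1}{2} + \frac{2}{5} = - \frac{1}{10}$)
$O{\left(z{\left(0 \right)} \right)} 3 D{\left(2 \right)} = \left(- \frac{1}{10}\right) 3 \frac{3 \cdot 2^{2}}{4} = - \frac{3 \cdot \frac{3}{4} \cdot 4}{10} = \left(- \frac{3}{10}\right) 3 = - \frac{9}{10}$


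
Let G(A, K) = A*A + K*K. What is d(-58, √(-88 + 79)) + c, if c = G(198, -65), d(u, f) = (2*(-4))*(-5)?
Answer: 43469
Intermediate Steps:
G(A, K) = A² + K²
d(u, f) = 40 (d(u, f) = -8*(-5) = 40)
c = 43429 (c = 198² + (-65)² = 39204 + 4225 = 43429)
d(-58, √(-88 + 79)) + c = 40 + 43429 = 43469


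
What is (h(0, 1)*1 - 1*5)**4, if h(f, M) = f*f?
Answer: 625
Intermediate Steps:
h(f, M) = f**2
(h(0, 1)*1 - 1*5)**4 = (0**2*1 - 1*5)**4 = (0*1 - 5)**4 = (0 - 5)**4 = (-5)**4 = 625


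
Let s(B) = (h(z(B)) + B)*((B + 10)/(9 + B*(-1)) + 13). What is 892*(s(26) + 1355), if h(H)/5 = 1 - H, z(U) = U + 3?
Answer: 1734940/17 ≈ 1.0206e+5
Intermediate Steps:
z(U) = 3 + U
h(H) = 5 - 5*H (h(H) = 5*(1 - H) = 5 - 5*H)
s(B) = (-10 - 4*B)*(13 + (10 + B)/(9 - B)) (s(B) = ((5 - 5*(3 + B)) + B)*((B + 10)/(9 + B*(-1)) + 13) = ((5 + (-15 - 5*B)) + B)*((10 + B)/(9 - B) + 13) = ((-10 - 5*B) + B)*((10 + B)/(9 - B) + 13) = (-10 - 4*B)*(13 + (10 + B)/(9 - B)))
892*(s(26) + 1355) = 892*(2*(635 - 24*26² + 194*26)/(-9 + 26) + 1355) = 892*(2*(635 - 24*676 + 5044)/17 + 1355) = 892*(2*(1/17)*(635 - 16224 + 5044) + 1355) = 892*(2*(1/17)*(-10545) + 1355) = 892*(-21090/17 + 1355) = 892*(1945/17) = 1734940/17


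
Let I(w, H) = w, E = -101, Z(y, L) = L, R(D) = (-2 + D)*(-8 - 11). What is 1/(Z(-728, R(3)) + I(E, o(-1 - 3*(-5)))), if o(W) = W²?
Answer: -1/120 ≈ -0.0083333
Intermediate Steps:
R(D) = 38 - 19*D (R(D) = (-2 + D)*(-19) = 38 - 19*D)
1/(Z(-728, R(3)) + I(E, o(-1 - 3*(-5)))) = 1/((38 - 19*3) - 101) = 1/((38 - 57) - 101) = 1/(-19 - 101) = 1/(-120) = -1/120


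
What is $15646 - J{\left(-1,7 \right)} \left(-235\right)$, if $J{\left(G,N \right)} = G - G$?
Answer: $15646$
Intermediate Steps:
$J{\left(G,N \right)} = 0$
$15646 - J{\left(-1,7 \right)} \left(-235\right) = 15646 - 0 \left(-235\right) = 15646 - 0 = 15646 + 0 = 15646$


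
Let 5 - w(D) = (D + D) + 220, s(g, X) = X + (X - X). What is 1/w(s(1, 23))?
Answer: -1/261 ≈ -0.0038314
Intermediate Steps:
s(g, X) = X (s(g, X) = X + 0 = X)
w(D) = -215 - 2*D (w(D) = 5 - ((D + D) + 220) = 5 - (2*D + 220) = 5 - (220 + 2*D) = 5 + (-220 - 2*D) = -215 - 2*D)
1/w(s(1, 23)) = 1/(-215 - 2*23) = 1/(-215 - 46) = 1/(-261) = -1/261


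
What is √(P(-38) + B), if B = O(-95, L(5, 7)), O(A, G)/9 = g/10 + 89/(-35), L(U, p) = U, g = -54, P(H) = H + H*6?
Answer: 2*I*√103355/35 ≈ 18.371*I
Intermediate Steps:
P(H) = 7*H (P(H) = H + 6*H = 7*H)
O(A, G) = -2502/35 (O(A, G) = 9*(-54/10 + 89/(-35)) = 9*(-54*⅒ + 89*(-1/35)) = 9*(-27/5 - 89/35) = 9*(-278/35) = -2502/35)
B = -2502/35 ≈ -71.486
√(P(-38) + B) = √(7*(-38) - 2502/35) = √(-266 - 2502/35) = √(-11812/35) = 2*I*√103355/35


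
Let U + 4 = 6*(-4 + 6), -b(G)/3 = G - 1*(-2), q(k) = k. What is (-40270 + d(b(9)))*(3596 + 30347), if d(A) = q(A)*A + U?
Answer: -1329649139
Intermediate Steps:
b(G) = -6 - 3*G (b(G) = -3*(G - 1*(-2)) = -3*(G + 2) = -3*(2 + G) = -6 - 3*G)
U = 8 (U = -4 + 6*(-4 + 6) = -4 + 6*2 = -4 + 12 = 8)
d(A) = 8 + A² (d(A) = A*A + 8 = A² + 8 = 8 + A²)
(-40270 + d(b(9)))*(3596 + 30347) = (-40270 + (8 + (-6 - 3*9)²))*(3596 + 30347) = (-40270 + (8 + (-6 - 27)²))*33943 = (-40270 + (8 + (-33)²))*33943 = (-40270 + (8 + 1089))*33943 = (-40270 + 1097)*33943 = -39173*33943 = -1329649139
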